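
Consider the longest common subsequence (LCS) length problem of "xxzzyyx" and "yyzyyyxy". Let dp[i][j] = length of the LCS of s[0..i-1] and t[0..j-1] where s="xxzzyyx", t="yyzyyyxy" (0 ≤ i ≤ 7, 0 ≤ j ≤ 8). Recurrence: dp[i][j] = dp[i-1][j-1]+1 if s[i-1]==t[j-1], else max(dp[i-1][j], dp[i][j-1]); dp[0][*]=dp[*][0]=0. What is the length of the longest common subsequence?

4

   ''  y  y  z  y  y  y  x  y
''  0  0  0  0  0  0  0  0  0
 x  0  0  0  0  0  0  0  1  1
 x  0  0  0  0  0  0  0  1  1
 z  0  0  0  1  1  1  1  1  1
 z  0  0  0  1  1  1  1  1  1
 y  0  1  1  1  2  2  2  2  2
 y  0  1  2  2  2  3  3  3  3
 x  0  1  2  2  2  3  3  4  4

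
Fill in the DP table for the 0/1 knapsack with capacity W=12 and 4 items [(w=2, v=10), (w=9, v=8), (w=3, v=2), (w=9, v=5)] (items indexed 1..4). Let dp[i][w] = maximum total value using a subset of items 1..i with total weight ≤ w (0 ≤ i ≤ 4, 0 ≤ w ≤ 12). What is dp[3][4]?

i\w   0   1   2   3   4   5   6   7   8   9  10  11  12
  0   0   0   0   0   0   0   0   0   0   0   0   0   0
  1   0   0  10  10  10  10  10  10  10  10  10  10  10
  2   0   0  10  10  10  10  10  10  10  10  10  18  18
  3   0   0  10  10  10  12  12  12  12  12  12  18  18
  4   0   0  10  10  10  12  12  12  12  12  12  18  18

10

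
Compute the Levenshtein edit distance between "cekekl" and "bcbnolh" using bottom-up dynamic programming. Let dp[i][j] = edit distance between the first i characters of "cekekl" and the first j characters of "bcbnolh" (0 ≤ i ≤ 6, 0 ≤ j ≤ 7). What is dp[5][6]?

   ''  b  c  b  n  o  l  h
''  0  1  2  3  4  5  6  7
 c  1  1  1  2  3  4  5  6
 e  2  2  2  2  3  4  5  6
 k  3  3  3  3  3  4  5  6
 e  4  4  4  4  4  4  5  6
 k  5  5  5  5  5  5  5  6
 l  6  6  6  6  6  6  5  6

5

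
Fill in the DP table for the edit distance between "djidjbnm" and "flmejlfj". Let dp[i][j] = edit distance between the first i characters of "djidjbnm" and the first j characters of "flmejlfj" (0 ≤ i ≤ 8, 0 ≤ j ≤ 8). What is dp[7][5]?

   ''  f  l  m  e  j  l  f  j
''  0  1  2  3  4  5  6  7  8
 d  1  1  2  3  4  5  6  7  8
 j  2  2  2  3  4  4  5  6  7
 i  3  3  3  3  4  5  5  6  7
 d  4  4  4  4  4  5  6  6  7
 j  5  5  5  5  5  4  5  6  6
 b  6  6  6  6  6  5  5  6  7
 n  7  7  7  7  7  6  6  6  7
 m  8  8  8  7  8  7  7  7  7

6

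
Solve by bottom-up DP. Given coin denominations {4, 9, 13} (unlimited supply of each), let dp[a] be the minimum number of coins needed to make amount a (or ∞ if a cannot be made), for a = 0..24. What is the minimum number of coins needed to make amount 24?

6

 a  0  1  2  3  4  5  6  7  8  9 10 11 12 13 14 15 16 17 18 19 20 21 22 23 24
dp  0  -  -  -  1  -  -  -  2  1  -  -  3  1  -  -  4  2  2  -  5  3  2  -  6
(- denotes ∞ / unreachable)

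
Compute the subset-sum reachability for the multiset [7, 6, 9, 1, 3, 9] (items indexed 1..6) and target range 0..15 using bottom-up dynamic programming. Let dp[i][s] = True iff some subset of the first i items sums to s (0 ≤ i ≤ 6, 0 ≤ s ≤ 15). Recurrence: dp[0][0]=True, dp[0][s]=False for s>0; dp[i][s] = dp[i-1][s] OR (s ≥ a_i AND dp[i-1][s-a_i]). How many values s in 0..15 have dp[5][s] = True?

14

i\s   0   1   2   3   4   5   6   7   8   9  10  11  12  13  14  15
  0   T   F   F   F   F   F   F   F   F   F   F   F   F   F   F   F
  1   T   F   F   F   F   F   F   T   F   F   F   F   F   F   F   F
  2   T   F   F   F   F   F   T   T   F   F   F   F   F   T   F   F
  3   T   F   F   F   F   F   T   T   F   T   F   F   F   T   F   T
  4   T   T   F   F   F   F   T   T   T   T   T   F   F   T   T   T
  5   T   T   F   T   T   F   T   T   T   T   T   T   T   T   T   T
  6   T   T   F   T   T   F   T   T   T   T   T   T   T   T   T   T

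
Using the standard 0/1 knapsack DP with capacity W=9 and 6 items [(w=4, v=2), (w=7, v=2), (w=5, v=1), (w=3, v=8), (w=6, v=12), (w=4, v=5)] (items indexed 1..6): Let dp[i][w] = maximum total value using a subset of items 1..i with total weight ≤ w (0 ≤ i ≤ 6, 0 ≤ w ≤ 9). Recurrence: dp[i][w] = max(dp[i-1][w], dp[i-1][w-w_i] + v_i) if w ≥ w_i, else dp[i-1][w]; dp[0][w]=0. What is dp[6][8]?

13

i\w   0   1   2   3   4   5   6   7   8   9
  0   0   0   0   0   0   0   0   0   0   0
  1   0   0   0   0   2   2   2   2   2   2
  2   0   0   0   0   2   2   2   2   2   2
  3   0   0   0   0   2   2   2   2   2   3
  4   0   0   0   8   8   8   8  10  10  10
  5   0   0   0   8   8   8  12  12  12  20
  6   0   0   0   8   8   8  12  13  13  20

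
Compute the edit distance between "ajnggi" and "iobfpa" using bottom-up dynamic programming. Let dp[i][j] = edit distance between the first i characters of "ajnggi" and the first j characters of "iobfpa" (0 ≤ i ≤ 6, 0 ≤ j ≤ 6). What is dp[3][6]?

   ''  i  o  b  f  p  a
''  0  1  2  3  4  5  6
 a  1  1  2  3  4  5  5
 j  2  2  2  3  4  5  6
 n  3  3  3  3  4  5  6
 g  4  4  4  4  4  5  6
 g  5  5  5  5  5  5  6
 i  6  5  6  6  6  6  6

6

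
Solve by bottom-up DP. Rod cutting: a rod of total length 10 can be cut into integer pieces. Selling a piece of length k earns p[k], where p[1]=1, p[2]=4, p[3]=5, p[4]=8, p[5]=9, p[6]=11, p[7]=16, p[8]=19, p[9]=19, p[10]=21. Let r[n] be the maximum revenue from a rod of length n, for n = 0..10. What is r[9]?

20

   n    0    1    2    3    4    5    6    7    8    9   10
r[n]    0    1    4    5    8    9   12   16   19   20   23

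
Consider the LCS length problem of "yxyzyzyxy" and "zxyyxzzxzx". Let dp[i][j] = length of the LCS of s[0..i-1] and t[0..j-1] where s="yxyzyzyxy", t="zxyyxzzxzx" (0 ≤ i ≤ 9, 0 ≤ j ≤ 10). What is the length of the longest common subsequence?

5

   ''  z  x  y  y  x  z  z  x  z  x
''  0  0  0  0  0  0  0  0  0  0  0
 y  0  0  0  1  1  1  1  1  1  1  1
 x  0  0  1  1  1  2  2  2  2  2  2
 y  0  0  1  2  2  2  2  2  2  2  2
 z  0  1  1  2  2  2  3  3  3  3  3
 y  0  1  1  2  3  3  3  3  3  3  3
 z  0  1  1  2  3  3  4  4  4  4  4
 y  0  1  1  2  3  3  4  4  4  4  4
 x  0  1  2  2  3  4  4  4  5  5  5
 y  0  1  2  3  3  4  4  4  5  5  5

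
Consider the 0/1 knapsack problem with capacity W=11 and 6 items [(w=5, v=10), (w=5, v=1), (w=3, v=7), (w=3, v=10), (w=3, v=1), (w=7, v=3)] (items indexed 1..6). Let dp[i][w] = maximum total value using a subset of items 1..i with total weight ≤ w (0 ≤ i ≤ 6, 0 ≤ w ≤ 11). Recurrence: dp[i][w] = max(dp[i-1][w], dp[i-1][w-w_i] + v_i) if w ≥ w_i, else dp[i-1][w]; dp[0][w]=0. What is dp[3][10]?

i\w   0   1   2   3   4   5   6   7   8   9  10  11
  0   0   0   0   0   0   0   0   0   0   0   0   0
  1   0   0   0   0   0  10  10  10  10  10  10  10
  2   0   0   0   0   0  10  10  10  10  10  11  11
  3   0   0   0   7   7  10  10  10  17  17  17  17
  4   0   0   0  10  10  10  17  17  20  20  20  27
  5   0   0   0  10  10  10  17  17  20  20  20  27
  6   0   0   0  10  10  10  17  17  20  20  20  27

17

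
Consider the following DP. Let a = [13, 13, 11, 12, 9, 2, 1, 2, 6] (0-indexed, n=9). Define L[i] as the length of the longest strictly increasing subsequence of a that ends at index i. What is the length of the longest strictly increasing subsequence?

3

   i    0    1    2    3    4    5    6    7    8
a[i]   13   13   11   12    9    2    1    2    6
L[i]    1    1    1    2    1    1    1    2    3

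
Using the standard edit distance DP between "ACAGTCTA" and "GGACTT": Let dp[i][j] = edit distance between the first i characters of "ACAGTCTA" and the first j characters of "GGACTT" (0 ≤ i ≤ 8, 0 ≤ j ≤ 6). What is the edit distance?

5

   ''  G  G  A  C  T  T
''  0  1  2  3  4  5  6
 A  1  1  2  2  3  4  5
 C  2  2  2  3  2  3  4
 A  3  3  3  2  3  3  4
 G  4  3  3  3  3  4  4
 T  5  4  4  4  4  3  4
 C  6  5  5  5  4  4  4
 T  7  6  6  6  5  4  4
 A  8  7  7  6  6  5  5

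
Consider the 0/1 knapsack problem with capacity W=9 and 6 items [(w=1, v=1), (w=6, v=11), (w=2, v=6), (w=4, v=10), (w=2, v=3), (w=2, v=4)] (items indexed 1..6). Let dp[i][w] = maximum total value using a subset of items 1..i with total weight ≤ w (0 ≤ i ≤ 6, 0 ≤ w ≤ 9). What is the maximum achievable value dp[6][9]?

i\w   0   1   2   3   4   5   6   7   8   9
  0   0   0   0   0   0   0   0   0   0   0
  1   0   1   1   1   1   1   1   1   1   1
  2   0   1   1   1   1   1  11  12  12  12
  3   0   1   6   7   7   7  11  12  17  18
  4   0   1   6   7  10  11  16  17  17  18
  5   0   1   6   7  10  11  16  17  19  20
  6   0   1   6   7  10  11  16  17  20  21

21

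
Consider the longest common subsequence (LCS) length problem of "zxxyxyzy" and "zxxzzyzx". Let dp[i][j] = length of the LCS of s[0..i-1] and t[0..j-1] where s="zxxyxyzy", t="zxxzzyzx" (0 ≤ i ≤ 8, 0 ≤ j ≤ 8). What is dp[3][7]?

   ''  z  x  x  z  z  y  z  x
''  0  0  0  0  0  0  0  0  0
 z  0  1  1  1  1  1  1  1  1
 x  0  1  2  2  2  2  2  2  2
 x  0  1  2  3  3  3  3  3  3
 y  0  1  2  3  3  3  4  4  4
 x  0  1  2  3  3  3  4  4  5
 y  0  1  2  3  3  3  4  4  5
 z  0  1  2  3  4  4  4  5  5
 y  0  1  2  3  4  4  5  5  5

3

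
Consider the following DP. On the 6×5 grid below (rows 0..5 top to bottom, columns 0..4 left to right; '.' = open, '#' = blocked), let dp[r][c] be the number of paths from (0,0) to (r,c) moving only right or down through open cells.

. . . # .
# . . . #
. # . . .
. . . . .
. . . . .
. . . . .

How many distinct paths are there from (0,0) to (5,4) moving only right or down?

r\c   0   1   2   3   4
  0   1   1   1   0   0
  1   0   1   2   2   0
  2   0   0   2   4   4
  3   0   0   2   6  10
  4   0   0   2   8  18
  5   0   0   2  10  28

28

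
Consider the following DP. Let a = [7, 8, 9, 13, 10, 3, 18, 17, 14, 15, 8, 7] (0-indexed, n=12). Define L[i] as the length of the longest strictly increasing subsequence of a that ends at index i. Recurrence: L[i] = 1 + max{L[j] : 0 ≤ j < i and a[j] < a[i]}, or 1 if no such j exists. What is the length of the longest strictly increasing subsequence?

6

   i    0    1    2    3    4    5    6    7    8    9   10   11
a[i]    7    8    9   13   10    3   18   17   14   15    8    7
L[i]    1    2    3    4    4    1    5    5    5    6    2    2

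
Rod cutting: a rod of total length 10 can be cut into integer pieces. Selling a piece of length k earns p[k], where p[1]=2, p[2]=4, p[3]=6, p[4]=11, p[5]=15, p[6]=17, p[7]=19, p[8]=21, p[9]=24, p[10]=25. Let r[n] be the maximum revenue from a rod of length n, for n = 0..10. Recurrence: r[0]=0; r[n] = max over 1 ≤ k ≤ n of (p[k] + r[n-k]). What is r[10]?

   n    0    1    2    3    4    5    6    7    8    9   10
r[n]    0    2    4    6   11   15   17   19   22   26   30

30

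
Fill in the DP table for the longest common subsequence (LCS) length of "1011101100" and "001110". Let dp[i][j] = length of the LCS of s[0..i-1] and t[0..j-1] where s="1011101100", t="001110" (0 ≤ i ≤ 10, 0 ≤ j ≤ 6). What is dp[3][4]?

2

   ''  0  0  1  1  1  0
''  0  0  0  0  0  0  0
 1  0  0  0  1  1  1  1
 0  0  1  1  1  1  1  2
 1  0  1  1  2  2  2  2
 1  0  1  1  2  3  3  3
 1  0  1  1  2  3  4  4
 0  0  1  2  2  3  4  5
 1  0  1  2  3  3  4  5
 1  0  1  2  3  4  4  5
 0  0  1  2  3  4  4  5
 0  0  1  2  3  4  4  5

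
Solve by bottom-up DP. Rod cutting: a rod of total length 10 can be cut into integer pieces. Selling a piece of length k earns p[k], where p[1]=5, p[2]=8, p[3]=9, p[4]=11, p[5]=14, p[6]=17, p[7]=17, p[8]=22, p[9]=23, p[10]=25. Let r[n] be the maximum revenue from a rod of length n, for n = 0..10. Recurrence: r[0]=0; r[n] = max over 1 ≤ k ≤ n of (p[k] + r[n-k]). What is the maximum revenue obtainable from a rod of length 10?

   n    0    1    2    3    4    5    6    7    8    9   10
r[n]    0    5   10   15   20   25   30   35   40   45   50

50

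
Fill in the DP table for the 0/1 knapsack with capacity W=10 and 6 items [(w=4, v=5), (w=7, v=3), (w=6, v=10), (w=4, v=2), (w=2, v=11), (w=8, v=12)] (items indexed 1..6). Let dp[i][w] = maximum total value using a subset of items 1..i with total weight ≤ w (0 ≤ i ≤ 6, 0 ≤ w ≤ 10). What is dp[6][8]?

21

i\w   0   1   2   3   4   5   6   7   8   9  10
  0   0   0   0   0   0   0   0   0   0   0   0
  1   0   0   0   0   5   5   5   5   5   5   5
  2   0   0   0   0   5   5   5   5   5   5   5
  3   0   0   0   0   5   5  10  10  10  10  15
  4   0   0   0   0   5   5  10  10  10  10  15
  5   0   0  11  11  11  11  16  16  21  21  21
  6   0   0  11  11  11  11  16  16  21  21  23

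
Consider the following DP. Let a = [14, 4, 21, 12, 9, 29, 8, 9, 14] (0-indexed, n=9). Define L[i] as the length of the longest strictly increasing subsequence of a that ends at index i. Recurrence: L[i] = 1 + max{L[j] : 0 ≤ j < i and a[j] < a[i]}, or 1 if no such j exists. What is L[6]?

2

   i    0    1    2    3    4    5    6    7    8
a[i]   14    4   21   12    9   29    8    9   14
L[i]    1    1    2    2    2    3    2    3    4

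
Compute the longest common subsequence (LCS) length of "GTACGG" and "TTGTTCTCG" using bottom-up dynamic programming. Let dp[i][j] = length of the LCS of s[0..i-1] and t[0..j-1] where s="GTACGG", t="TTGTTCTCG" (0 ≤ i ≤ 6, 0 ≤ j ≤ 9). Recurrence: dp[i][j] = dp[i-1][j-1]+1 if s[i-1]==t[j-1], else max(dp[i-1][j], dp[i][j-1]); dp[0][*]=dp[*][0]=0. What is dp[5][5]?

   ''  T  T  G  T  T  C  T  C  G
''  0  0  0  0  0  0  0  0  0  0
 G  0  0  0  1  1  1  1  1  1  1
 T  0  1  1  1  2  2  2  2  2  2
 A  0  1  1  1  2  2  2  2  2  2
 C  0  1  1  1  2  2  3  3  3  3
 G  0  1  1  2  2  2  3  3  3  4
 G  0  1  1  2  2  2  3  3  3  4

2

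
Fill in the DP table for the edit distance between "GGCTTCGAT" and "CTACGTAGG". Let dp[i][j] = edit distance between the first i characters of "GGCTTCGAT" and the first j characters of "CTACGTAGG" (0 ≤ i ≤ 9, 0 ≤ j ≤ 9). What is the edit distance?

6

   ''  C  T  A  C  G  T  A  G  G
''  0  1  2  3  4  5  6  7  8  9
 G  1  1  2  3  4  4  5  6  7  8
 G  2  2  2  3  4  4  5  6  6  7
 C  3  2  3  3  3  4  5  6  7  7
 T  4  3  2  3  4  4  4  5  6  7
 T  5  4  3  3  4  5  4  5  6  7
 C  6  5  4  4  3  4  5  5  6  7
 G  7  6  5  5  4  3  4  5  5  6
 A  8  7  6  5  5  4  4  4  5  6
 T  9  8  7  6  6  5  4  5  5  6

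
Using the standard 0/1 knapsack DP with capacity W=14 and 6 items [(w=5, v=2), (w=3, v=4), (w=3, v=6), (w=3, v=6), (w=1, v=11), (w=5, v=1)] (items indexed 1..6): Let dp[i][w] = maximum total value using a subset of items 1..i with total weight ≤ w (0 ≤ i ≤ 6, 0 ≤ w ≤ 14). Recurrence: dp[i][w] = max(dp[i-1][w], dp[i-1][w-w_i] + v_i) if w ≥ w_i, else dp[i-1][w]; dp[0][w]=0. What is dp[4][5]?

i\w   0   1   2   3   4   5   6   7   8   9  10  11  12  13  14
  0   0   0   0   0   0   0   0   0   0   0   0   0   0   0   0
  1   0   0   0   0   0   2   2   2   2   2   2   2   2   2   2
  2   0   0   0   4   4   4   4   4   6   6   6   6   6   6   6
  3   0   0   0   6   6   6  10  10  10  10  10  12  12  12  12
  4   0   0   0   6   6   6  12  12  12  16  16  16  16  16  18
  5   0  11  11  11  17  17  17  23  23  23  27  27  27  27  27
  6   0  11  11  11  17  17  17  23  23  23  27  27  27  27  27

6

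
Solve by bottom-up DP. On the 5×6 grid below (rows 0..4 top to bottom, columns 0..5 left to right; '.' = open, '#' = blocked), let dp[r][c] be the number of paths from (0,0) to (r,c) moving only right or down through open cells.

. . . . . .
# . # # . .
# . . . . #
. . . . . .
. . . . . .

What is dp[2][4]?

r\c   0   1   2   3   4   5
  0   1   1   1   1   1   1
  1   0   1   0   0   1   2
  2   0   1   1   1   2   0
  3   0   1   2   3   5   5
  4   0   1   3   6  11  16

2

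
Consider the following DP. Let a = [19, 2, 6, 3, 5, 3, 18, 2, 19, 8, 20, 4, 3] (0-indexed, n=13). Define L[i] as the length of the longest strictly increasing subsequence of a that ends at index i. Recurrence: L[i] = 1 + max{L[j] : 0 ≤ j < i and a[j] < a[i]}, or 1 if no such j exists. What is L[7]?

   i    0    1    2    3    4    5    6    7    8    9   10   11   12
a[i]   19    2    6    3    5    3   18    2   19    8   20    4    3
L[i]    1    1    2    2    3    2    4    1    5    4    6    3    2

1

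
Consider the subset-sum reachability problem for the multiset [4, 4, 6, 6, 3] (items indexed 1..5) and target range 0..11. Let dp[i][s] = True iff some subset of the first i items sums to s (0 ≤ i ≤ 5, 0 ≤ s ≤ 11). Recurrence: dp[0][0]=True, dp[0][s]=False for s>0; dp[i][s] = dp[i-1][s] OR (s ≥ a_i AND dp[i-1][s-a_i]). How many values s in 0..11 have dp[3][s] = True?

5

i\s   0   1   2   3   4   5   6   7   8   9  10  11
  0   T   F   F   F   F   F   F   F   F   F   F   F
  1   T   F   F   F   T   F   F   F   F   F   F   F
  2   T   F   F   F   T   F   F   F   T   F   F   F
  3   T   F   F   F   T   F   T   F   T   F   T   F
  4   T   F   F   F   T   F   T   F   T   F   T   F
  5   T   F   F   T   T   F   T   T   T   T   T   T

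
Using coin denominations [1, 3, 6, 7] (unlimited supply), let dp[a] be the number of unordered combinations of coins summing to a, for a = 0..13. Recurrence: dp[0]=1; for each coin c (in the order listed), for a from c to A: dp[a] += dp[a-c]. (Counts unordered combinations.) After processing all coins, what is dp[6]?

4

after  coin     0     1     2     3     4     5     6     7     8     9    10    11    12    13
          1     1     1     1     1     1     1     1     1     1     1     1     1     1     1
          3     1     1     1     2     2     2     3     3     3     4     4     4     5     5
          6     1     1     1     2     2     2     4     4     4     6     6     6     9     9
          7     1     1     1     2     2     2     4     5     5     7     8     8    11    13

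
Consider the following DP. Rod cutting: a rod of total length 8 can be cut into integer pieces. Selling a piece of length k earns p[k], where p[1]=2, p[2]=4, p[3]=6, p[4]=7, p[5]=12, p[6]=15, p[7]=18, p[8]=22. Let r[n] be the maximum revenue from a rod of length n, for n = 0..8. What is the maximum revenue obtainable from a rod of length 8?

   n    0    1    2    3    4    5    6    7    8
r[n]    0    2    4    6    8   12   15   18   22

22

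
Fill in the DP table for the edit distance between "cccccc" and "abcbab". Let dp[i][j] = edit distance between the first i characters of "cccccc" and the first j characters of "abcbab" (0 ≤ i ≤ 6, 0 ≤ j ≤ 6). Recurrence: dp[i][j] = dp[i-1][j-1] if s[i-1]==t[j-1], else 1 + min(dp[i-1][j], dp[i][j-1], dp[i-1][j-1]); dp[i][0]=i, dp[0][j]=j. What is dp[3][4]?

3

   ''  a  b  c  b  a  b
''  0  1  2  3  4  5  6
 c  1  1  2  2  3  4  5
 c  2  2  2  2  3  4  5
 c  3  3  3  2  3  4  5
 c  4  4  4  3  3  4  5
 c  5  5  5  4  4  4  5
 c  6  6  6  5  5  5  5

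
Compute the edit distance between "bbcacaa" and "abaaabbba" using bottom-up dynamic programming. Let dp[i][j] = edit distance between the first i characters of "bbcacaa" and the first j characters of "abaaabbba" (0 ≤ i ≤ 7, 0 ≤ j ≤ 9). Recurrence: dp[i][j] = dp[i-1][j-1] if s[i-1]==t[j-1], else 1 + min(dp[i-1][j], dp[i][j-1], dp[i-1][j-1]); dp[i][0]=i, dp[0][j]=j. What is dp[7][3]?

5

   ''  a  b  a  a  a  b  b  b  a
''  0  1  2  3  4  5  6  7  8  9
 b  1  1  1  2  3  4  5  6  7  8
 b  2  2  1  2  3  4  4  5  6  7
 c  3  3  2  2  3  4  5  5  6  7
 a  4  3  3  2  2  3  4  5  6  6
 c  5  4  4  3  3  3  4  5  6  7
 a  6  5  5  4  3  3  4  5  6  6
 a  7  6  6  5  4  3  4  5  6  6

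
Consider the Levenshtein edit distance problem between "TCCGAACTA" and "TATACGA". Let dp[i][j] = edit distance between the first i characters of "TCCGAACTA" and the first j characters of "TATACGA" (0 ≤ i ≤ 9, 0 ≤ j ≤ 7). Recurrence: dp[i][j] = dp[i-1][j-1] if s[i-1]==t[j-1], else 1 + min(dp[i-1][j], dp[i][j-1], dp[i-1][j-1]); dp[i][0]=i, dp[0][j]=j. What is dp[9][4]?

5

   ''  T  A  T  A  C  G  A
''  0  1  2  3  4  5  6  7
 T  1  0  1  2  3  4  5  6
 C  2  1  1  2  3  3  4  5
 C  3  2  2  2  3  3  4  5
 G  4  3  3  3  3  4  3  4
 A  5  4  3  4  3  4  4  3
 A  6  5  4  4  4  4  5  4
 C  7  6  5  5  5  4  5  5
 T  8  7  6  5  6  5  5  6
 A  9  8  7  6  5  6  6  5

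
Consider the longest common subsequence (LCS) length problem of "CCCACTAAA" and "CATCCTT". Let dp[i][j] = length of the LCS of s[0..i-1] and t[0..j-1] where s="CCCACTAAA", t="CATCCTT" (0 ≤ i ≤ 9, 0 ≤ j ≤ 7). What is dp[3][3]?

   ''  C  A  T  C  C  T  T
''  0  0  0  0  0  0  0  0
 C  0  1  1  1  1  1  1  1
 C  0  1  1  1  2  2  2  2
 C  0  1  1  1  2  3  3  3
 A  0  1  2  2  2  3  3  3
 C  0  1  2  2  3  3  3  3
 T  0  1  2  3  3  3  4  4
 A  0  1  2  3  3  3  4  4
 A  0  1  2  3  3  3  4  4
 A  0  1  2  3  3  3  4  4

1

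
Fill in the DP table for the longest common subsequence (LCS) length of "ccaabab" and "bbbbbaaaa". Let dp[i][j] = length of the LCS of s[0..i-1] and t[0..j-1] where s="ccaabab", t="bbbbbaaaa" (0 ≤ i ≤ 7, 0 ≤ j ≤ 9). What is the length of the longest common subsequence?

3

   ''  b  b  b  b  b  a  a  a  a
''  0  0  0  0  0  0  0  0  0  0
 c  0  0  0  0  0  0  0  0  0  0
 c  0  0  0  0  0  0  0  0  0  0
 a  0  0  0  0  0  0  1  1  1  1
 a  0  0  0  0  0  0  1  2  2  2
 b  0  1  1  1  1  1  1  2  2  2
 a  0  1  1  1  1  1  2  2  3  3
 b  0  1  2  2  2  2  2  2  3  3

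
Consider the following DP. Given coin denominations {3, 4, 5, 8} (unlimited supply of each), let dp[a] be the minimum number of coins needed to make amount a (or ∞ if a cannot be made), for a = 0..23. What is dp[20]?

3

 a  0  1  2  3  4  5  6  7  8  9 10 11 12 13 14 15 16 17 18 19 20 21 22 23
dp  0  -  -  1  1  1  2  2  1  2  2  2  2  2  3  3  2  3  3  3  3  3  4  4
(- denotes ∞ / unreachable)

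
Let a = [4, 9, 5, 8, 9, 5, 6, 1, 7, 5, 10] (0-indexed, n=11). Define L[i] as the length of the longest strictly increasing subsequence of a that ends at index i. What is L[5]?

2

   i    0    1    2    3    4    5    6    7    8    9   10
a[i]    4    9    5    8    9    5    6    1    7    5   10
L[i]    1    2    2    3    4    2    3    1    4    2    5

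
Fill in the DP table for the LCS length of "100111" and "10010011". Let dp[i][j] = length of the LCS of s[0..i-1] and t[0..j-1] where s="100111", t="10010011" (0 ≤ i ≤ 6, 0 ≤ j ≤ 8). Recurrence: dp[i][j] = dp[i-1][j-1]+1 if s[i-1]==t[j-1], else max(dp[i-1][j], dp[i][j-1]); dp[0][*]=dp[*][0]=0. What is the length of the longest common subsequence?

6

   ''  1  0  0  1  0  0  1  1
''  0  0  0  0  0  0  0  0  0
 1  0  1  1  1  1  1  1  1  1
 0  0  1  2  2  2  2  2  2  2
 0  0  1  2  3  3  3  3  3  3
 1  0  1  2  3  4  4  4  4  4
 1  0  1  2  3  4  4  4  5  5
 1  0  1  2  3  4  4  4  5  6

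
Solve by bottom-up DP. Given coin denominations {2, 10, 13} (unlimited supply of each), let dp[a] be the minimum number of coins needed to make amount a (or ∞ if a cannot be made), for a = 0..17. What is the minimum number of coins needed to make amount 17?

 a  0  1  2  3  4  5  6  7  8  9 10 11 12 13 14 15 16 17
dp  0  -  1  -  2  -  3  -  4  -  1  -  2  1  3  2  4  3
(- denotes ∞ / unreachable)

3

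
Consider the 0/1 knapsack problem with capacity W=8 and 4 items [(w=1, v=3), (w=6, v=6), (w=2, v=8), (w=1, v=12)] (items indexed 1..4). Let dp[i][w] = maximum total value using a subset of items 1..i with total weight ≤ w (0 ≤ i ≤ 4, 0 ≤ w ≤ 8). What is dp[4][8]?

23

i\w   0   1   2   3   4   5   6   7   8
  0   0   0   0   0   0   0   0   0   0
  1   0   3   3   3   3   3   3   3   3
  2   0   3   3   3   3   3   6   9   9
  3   0   3   8  11  11  11  11  11  14
  4   0  12  15  20  23  23  23  23  23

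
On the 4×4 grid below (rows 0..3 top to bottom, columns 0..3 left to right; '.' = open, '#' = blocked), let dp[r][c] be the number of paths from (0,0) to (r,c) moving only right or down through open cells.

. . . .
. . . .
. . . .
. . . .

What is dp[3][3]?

r\c   0   1   2   3
  0   1   1   1   1
  1   1   2   3   4
  2   1   3   6  10
  3   1   4  10  20

20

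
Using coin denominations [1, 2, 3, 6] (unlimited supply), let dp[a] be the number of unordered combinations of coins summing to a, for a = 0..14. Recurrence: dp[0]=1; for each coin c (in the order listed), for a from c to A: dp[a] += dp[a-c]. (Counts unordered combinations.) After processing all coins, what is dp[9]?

15

after  coin     0     1     2     3     4     5     6     7     8     9    10    11    12    13    14
          1     1     1     1     1     1     1     1     1     1     1     1     1     1     1     1
          2     1     1     2     2     3     3     4     4     5     5     6     6     7     7     8
          3     1     1     2     3     4     5     7     8    10    12    14    16    19    21    24
          6     1     1     2     3     4     5     8     9    12    15    18    21    27    30    36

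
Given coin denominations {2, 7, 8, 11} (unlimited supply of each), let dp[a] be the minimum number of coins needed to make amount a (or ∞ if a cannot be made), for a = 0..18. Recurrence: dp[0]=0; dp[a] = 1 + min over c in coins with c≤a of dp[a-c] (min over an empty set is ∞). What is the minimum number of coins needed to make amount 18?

2

 a  0  1  2  3  4  5  6  7  8  9 10 11 12 13 14 15 16 17 18
dp  0  -  1  -  2  -  3  1  1  2  2  1  3  2  2  2  2  3  2
(- denotes ∞ / unreachable)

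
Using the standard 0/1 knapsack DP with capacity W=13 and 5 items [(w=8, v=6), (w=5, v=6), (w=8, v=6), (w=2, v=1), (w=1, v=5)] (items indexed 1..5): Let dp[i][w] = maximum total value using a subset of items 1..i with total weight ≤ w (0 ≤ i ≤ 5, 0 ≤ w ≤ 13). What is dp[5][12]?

12

i\w   0   1   2   3   4   5   6   7   8   9  10  11  12  13
  0   0   0   0   0   0   0   0   0   0   0   0   0   0   0
  1   0   0   0   0   0   0   0   0   6   6   6   6   6   6
  2   0   0   0   0   0   6   6   6   6   6   6   6   6  12
  3   0   0   0   0   0   6   6   6   6   6   6   6   6  12
  4   0   0   1   1   1   6   6   7   7   7   7   7   7  12
  5   0   5   5   6   6   6  11  11  12  12  12  12  12  12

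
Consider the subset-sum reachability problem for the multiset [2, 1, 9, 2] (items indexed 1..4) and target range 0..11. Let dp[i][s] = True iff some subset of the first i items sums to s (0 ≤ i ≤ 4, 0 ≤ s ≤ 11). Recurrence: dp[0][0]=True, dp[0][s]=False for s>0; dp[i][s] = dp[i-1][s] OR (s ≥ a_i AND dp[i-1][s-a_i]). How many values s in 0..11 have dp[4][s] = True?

i\s   0   1   2   3   4   5   6   7   8   9  10  11
  0   T   F   F   F   F   F   F   F   F   F   F   F
  1   T   F   T   F   F   F   F   F   F   F   F   F
  2   T   T   T   T   F   F   F   F   F   F   F   F
  3   T   T   T   T   F   F   F   F   F   T   T   T
  4   T   T   T   T   T   T   F   F   F   T   T   T

9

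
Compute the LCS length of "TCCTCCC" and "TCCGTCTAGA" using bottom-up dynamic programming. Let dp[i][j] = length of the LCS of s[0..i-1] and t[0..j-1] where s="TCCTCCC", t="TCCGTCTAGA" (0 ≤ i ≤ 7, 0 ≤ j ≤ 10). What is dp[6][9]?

   ''  T  C  C  G  T  C  T  A  G  A
''  0  0  0  0  0  0  0  0  0  0  0
 T  0  1  1  1  1  1  1  1  1  1  1
 C  0  1  2  2  2  2  2  2  2  2  2
 C  0  1  2  3  3  3  3  3  3  3  3
 T  0  1  2  3  3  4  4  4  4  4  4
 C  0  1  2  3  3  4  5  5  5  5  5
 C  0  1  2  3  3  4  5  5  5  5  5
 C  0  1  2  3  3  4  5  5  5  5  5

5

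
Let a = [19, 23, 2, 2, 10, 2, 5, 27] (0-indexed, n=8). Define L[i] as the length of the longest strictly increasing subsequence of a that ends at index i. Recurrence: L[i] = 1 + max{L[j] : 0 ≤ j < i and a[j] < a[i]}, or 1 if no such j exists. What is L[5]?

1

   i    0    1    2    3    4    5    6    7
a[i]   19   23    2    2   10    2    5   27
L[i]    1    2    1    1    2    1    2    3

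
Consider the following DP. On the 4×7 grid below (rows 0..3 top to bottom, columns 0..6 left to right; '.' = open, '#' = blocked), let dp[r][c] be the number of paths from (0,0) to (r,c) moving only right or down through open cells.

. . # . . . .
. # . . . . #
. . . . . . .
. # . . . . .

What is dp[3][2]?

r\c   0   1   2   3   4   5   6
  0   1   1   0   0   0   0   0
  1   1   0   0   0   0   0   0
  2   1   1   1   1   1   1   1
  3   1   0   1   2   3   4   5

1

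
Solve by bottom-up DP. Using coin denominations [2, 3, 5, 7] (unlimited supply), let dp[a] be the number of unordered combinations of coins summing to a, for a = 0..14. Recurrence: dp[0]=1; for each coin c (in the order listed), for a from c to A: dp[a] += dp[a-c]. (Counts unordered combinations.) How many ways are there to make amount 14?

9

after  coin     0     1     2     3     4     5     6     7     8     9    10    11    12    13    14
          2     1     0     1     0     1     0     1     0     1     0     1     0     1     0     1
          3     1     0     1     1     1     1     2     1     2     2     2     2     3     2     3
          5     1     0     1     1     1     2     2     2     3     3     4     4     5     5     6
          7     1     0     1     1     1     2     2     3     3     4     5     5     7     7     9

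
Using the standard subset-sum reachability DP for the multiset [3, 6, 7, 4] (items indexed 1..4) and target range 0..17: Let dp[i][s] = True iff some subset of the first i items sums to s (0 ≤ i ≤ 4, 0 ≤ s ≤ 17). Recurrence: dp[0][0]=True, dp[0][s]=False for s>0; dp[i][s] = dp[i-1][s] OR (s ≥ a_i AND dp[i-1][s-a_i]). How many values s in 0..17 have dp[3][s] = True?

8

i\s   0   1   2   3   4   5   6   7   8   9  10  11  12  13  14  15  16  17
  0   T   F   F   F   F   F   F   F   F   F   F   F   F   F   F   F   F   F
  1   T   F   F   T   F   F   F   F   F   F   F   F   F   F   F   F   F   F
  2   T   F   F   T   F   F   T   F   F   T   F   F   F   F   F   F   F   F
  3   T   F   F   T   F   F   T   T   F   T   T   F   F   T   F   F   T   F
  4   T   F   F   T   T   F   T   T   F   T   T   T   F   T   T   F   T   T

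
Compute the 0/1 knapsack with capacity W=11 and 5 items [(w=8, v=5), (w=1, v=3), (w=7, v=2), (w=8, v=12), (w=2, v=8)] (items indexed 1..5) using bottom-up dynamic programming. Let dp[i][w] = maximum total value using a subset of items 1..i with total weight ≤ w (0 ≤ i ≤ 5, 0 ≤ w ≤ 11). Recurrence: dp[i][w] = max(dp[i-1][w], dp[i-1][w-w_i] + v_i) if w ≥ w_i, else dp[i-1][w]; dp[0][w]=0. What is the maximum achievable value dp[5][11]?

i\w   0   1   2   3   4   5   6   7   8   9  10  11
  0   0   0   0   0   0   0   0   0   0   0   0   0
  1   0   0   0   0   0   0   0   0   5   5   5   5
  2   0   3   3   3   3   3   3   3   5   8   8   8
  3   0   3   3   3   3   3   3   3   5   8   8   8
  4   0   3   3   3   3   3   3   3  12  15  15  15
  5   0   3   8  11  11  11  11  11  12  15  20  23

23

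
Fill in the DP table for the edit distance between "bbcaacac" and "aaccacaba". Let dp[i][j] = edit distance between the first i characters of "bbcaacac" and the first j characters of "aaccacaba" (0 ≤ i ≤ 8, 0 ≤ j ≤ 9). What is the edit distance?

   ''  a  a  c  c  a  c  a  b  a
''  0  1  2  3  4  5  6  7  8  9
 b  1  1  2  3  4  5  6  7  7  8
 b  2  2  2  3  4  5  6  7  7  8
 c  3  3  3  2  3  4  5  6  7  8
 a  4  3  3  3  3  3  4  5  6  7
 a  5  4  3  4  4  3  4  4  5  6
 c  6  5  4  3  4  4  3  4  5  6
 a  7  6  5  4  4  4  4  3  4  5
 c  8  7  6  5  4  5  4  4  4  5

5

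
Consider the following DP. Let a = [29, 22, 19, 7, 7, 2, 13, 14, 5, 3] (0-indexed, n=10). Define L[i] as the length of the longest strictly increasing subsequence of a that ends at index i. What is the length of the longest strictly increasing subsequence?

3

   i    0    1    2    3    4    5    6    7    8    9
a[i]   29   22   19    7    7    2   13   14    5    3
L[i]    1    1    1    1    1    1    2    3    2    2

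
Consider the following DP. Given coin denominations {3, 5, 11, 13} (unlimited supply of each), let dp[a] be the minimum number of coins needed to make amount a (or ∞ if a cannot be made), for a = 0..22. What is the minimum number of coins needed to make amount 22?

 a  0  1  2  3  4  5  6  7  8  9 10 11 12 13 14 15 16 17 18 19 20 21 22
dp  0  -  -  1  -  1  2  -  2  3  2  1  4  1  2  3  2  3  2  3  4  3  2
(- denotes ∞ / unreachable)

2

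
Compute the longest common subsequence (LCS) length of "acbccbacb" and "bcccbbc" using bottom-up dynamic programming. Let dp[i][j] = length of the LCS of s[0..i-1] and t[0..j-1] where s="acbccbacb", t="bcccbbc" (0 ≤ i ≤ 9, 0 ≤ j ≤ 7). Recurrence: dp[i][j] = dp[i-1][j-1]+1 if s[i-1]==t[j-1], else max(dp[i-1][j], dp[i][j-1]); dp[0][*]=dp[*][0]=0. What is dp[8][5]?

   ''  b  c  c  c  b  b  c
''  0  0  0  0  0  0  0  0
 a  0  0  0  0  0  0  0  0
 c  0  0  1  1  1  1  1  1
 b  0  1  1  1  1  2  2  2
 c  0  1  2  2  2  2  2  3
 c  0  1  2  3  3  3  3  3
 b  0  1  2  3  3  4  4  4
 a  0  1  2  3  3  4  4  4
 c  0  1  2  3  4  4  4  5
 b  0  1  2  3  4  5  5  5

4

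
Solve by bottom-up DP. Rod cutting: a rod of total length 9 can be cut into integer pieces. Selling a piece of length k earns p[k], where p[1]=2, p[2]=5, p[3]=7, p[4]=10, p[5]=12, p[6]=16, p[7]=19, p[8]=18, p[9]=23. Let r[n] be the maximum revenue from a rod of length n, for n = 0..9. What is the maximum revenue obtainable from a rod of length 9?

24

   n    0    1    2    3    4    5    6    7    8    9
r[n]    0    2    5    7   10   12   16   19   21   24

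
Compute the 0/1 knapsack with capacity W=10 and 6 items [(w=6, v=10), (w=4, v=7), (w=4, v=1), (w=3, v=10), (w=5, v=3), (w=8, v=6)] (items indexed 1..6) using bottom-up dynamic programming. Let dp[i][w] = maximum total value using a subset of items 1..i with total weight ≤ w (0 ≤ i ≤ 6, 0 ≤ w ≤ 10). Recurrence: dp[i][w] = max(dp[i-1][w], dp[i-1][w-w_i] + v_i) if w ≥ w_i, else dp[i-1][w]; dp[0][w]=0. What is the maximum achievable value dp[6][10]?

i\w   0   1   2   3   4   5   6   7   8   9  10
  0   0   0   0   0   0   0   0   0   0   0   0
  1   0   0   0   0   0   0  10  10  10  10  10
  2   0   0   0   0   7   7  10  10  10  10  17
  3   0   0   0   0   7   7  10  10  10  10  17
  4   0   0   0  10  10  10  10  17  17  20  20
  5   0   0   0  10  10  10  10  17  17  20  20
  6   0   0   0  10  10  10  10  17  17  20  20

20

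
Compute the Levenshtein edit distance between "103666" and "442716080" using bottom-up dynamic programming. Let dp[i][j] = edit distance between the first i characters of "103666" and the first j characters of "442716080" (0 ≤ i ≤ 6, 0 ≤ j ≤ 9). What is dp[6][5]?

6

   ''  4  4  2  7  1  6  0  8  0
''  0  1  2  3  4  5  6  7  8  9
 1  1  1  2  3  4  4  5  6  7  8
 0  2  2  2  3  4  5  5  5  6  7
 3  3  3  3  3  4  5  6  6  6  7
 6  4  4  4  4  4  5  5  6  7  7
 6  5  5  5  5  5  5  5  6  7  8
 6  6  6  6  6  6  6  5  6  7  8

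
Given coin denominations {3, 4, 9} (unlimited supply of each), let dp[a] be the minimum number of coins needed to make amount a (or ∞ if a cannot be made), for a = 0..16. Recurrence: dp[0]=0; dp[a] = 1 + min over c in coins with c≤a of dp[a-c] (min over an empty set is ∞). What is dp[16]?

3

 a  0  1  2  3  4  5  6  7  8  9 10 11 12 13 14 15 16
dp  0  -  -  1  1  -  2  2  2  1  3  3  2  2  4  3  3
(- denotes ∞ / unreachable)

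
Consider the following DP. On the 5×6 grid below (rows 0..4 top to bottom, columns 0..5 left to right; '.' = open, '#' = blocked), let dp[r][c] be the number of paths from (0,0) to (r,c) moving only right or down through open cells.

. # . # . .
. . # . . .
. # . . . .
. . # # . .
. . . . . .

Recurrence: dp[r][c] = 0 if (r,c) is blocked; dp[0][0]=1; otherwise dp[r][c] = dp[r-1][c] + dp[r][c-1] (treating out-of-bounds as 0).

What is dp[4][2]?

2

r\c   0   1   2   3   4   5
  0   1   0   0   0   0   0
  1   1   1   0   0   0   0
  2   1   0   0   0   0   0
  3   1   1   0   0   0   0
  4   1   2   2   2   2   2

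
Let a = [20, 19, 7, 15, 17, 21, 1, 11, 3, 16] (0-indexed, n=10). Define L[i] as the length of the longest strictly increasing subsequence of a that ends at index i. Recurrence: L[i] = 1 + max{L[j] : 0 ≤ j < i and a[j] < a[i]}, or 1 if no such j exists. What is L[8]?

   i    0    1    2    3    4    5    6    7    8    9
a[i]   20   19    7   15   17   21    1   11    3   16
L[i]    1    1    1    2    3    4    1    2    2    3

2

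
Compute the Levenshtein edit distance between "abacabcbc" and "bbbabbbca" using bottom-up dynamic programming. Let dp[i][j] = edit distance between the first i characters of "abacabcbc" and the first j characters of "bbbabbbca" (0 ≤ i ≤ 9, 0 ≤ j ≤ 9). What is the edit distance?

   ''  b  b  b  a  b  b  b  c  a
''  0  1  2  3  4  5  6  7  8  9
 a  1  1  2  3  3  4  5  6  7  8
 b  2  1  1  2  3  3  4  5  6  7
 a  3  2  2  2  2  3  4  5  6  6
 c  4  3  3  3  3  3  4  5  5  6
 a  5  4  4  4  3  4  4  5  6  5
 b  6  5  4  4  4  3  4  4  5  6
 c  7  6  5  5  5  4  4  5  4  5
 b  8  7  6  5  6  5  4  4  5  5
 c  9  8  7  6  6  6  5  5  4  5

5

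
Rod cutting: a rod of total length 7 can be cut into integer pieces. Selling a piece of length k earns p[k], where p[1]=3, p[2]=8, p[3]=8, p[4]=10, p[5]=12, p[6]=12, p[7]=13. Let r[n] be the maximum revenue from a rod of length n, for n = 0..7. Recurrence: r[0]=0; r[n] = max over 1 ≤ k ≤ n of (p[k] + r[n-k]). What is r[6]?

24

   n    0    1    2    3    4    5    6    7
r[n]    0    3    8   11   16   19   24   27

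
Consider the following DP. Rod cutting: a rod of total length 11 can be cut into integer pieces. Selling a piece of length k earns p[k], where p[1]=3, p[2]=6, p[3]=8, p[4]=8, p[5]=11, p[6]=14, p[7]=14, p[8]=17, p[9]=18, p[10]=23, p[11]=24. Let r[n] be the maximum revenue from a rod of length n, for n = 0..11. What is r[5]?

   n    0    1    2    3    4    5    6    7    8    9   10   11
r[n]    0    3    6    9   12   15   18   21   24   27   30   33

15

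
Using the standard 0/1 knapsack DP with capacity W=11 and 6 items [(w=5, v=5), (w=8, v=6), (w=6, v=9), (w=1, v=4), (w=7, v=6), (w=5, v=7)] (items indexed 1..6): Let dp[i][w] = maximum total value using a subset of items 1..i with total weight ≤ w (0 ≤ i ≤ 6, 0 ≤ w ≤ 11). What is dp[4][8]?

13

i\w   0   1   2   3   4   5   6   7   8   9  10  11
  0   0   0   0   0   0   0   0   0   0   0   0   0
  1   0   0   0   0   0   5   5   5   5   5   5   5
  2   0   0   0   0   0   5   5   5   6   6   6   6
  3   0   0   0   0   0   5   9   9   9   9   9  14
  4   0   4   4   4   4   5   9  13  13  13  13  14
  5   0   4   4   4   4   5   9  13  13  13  13  14
  6   0   4   4   4   4   7  11  13  13  13  13  16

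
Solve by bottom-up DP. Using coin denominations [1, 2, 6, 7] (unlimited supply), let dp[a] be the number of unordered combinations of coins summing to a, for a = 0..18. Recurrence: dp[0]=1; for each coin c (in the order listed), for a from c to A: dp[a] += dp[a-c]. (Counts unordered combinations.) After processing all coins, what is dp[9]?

after  coin     0     1     2     3     4     5     6     7     8     9    10    11    12    13    14    15    16    17    18
          1     1     1     1     1     1     1     1     1     1     1     1     1     1     1     1     1     1     1     1
          2     1     1     2     2     3     3     4     4     5     5     6     6     7     7     8     8     9     9    10
          6     1     1     2     2     3     3     5     5     7     7     9     9    12    12    15    15    18    18    22
          7     1     1     2     2     3     3     5     6     8     9    11    12    15    17    21    23    27    29    34

9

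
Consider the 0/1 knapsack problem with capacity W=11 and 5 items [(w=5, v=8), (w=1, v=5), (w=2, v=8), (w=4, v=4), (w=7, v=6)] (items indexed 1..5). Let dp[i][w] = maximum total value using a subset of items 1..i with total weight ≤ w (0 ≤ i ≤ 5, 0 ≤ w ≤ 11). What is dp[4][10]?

i\w   0   1   2   3   4   5   6   7   8   9  10  11
  0   0   0   0   0   0   0   0   0   0   0   0   0
  1   0   0   0   0   0   8   8   8   8   8   8   8
  2   0   5   5   5   5   8  13  13  13  13  13  13
  3   0   5   8  13  13  13  13  16  21  21  21  21
  4   0   5   8  13  13  13  13  17  21  21  21  21
  5   0   5   8  13  13  13  13  17  21  21  21  21

21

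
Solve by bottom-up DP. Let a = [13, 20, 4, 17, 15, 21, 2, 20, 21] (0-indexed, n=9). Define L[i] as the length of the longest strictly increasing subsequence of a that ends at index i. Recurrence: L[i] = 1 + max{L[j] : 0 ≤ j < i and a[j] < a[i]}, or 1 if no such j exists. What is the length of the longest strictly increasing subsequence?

   i    0    1    2    3    4    5    6    7    8
a[i]   13   20    4   17   15   21    2   20   21
L[i]    1    2    1    2    2    3    1    3    4

4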